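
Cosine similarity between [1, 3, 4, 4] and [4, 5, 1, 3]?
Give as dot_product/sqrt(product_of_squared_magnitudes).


dot = 35. |a|^2 = 42, |b|^2 = 51. cos = 35/sqrt(2142).

35/sqrt(2142)


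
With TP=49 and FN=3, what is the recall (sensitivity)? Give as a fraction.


Recall = TP / (TP + FN) = 49 / 52 = 49/52.

49/52


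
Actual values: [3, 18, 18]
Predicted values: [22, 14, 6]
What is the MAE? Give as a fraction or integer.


MAE = (1/3) * (|3-22|=19 + |18-14|=4 + |18-6|=12). Sum = 35. MAE = 35/3.

35/3


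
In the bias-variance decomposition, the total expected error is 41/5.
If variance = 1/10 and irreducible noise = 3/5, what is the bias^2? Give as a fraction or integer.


Total error = bias^2 + variance + irreducible noise. So bias^2 = 41/5 - 1/10 - 3/5 = 15/2.

15/2


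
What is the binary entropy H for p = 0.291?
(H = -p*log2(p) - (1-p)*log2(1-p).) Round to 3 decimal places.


H = -0.291*log2(0.291) - 0.709*log2(0.709) = 0.870.

0.870


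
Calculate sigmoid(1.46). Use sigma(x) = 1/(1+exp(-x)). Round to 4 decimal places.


sigma(1.46) = 1/(1+e^(-1.46)) = 1/(1+0.232236) = 1/1.232236 = 0.8115.

0.8115


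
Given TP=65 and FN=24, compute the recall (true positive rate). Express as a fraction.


Recall = TP / (TP + FN) = 65 / 89 = 65/89.

65/89


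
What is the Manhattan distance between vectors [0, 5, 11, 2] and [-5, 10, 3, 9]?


d = sum of absolute differences: |0--5|=5 + |5-10|=5 + |11-3|=8 + |2-9|=7 = 25.

25


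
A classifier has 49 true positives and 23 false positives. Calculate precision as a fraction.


Precision = TP / (TP + FP) = 49 / 72 = 49/72.

49/72


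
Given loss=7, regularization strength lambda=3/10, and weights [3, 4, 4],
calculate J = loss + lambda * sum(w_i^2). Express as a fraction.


L2 sq norm = sum(w^2) = 41. J = 7 + 3/10 * 41 = 193/10.

193/10


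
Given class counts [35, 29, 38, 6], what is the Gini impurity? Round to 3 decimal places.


Total = 108. Proportions: 35/108, 29/108, 38/108, 6/108. sum(p_i^2) = 0.3040. Gini = 1 - 0.3040 = 0.6960, which rounds to 0.696.

0.696


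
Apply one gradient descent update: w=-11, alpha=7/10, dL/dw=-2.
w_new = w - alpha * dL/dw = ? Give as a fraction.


w_new = -11 - 7/10 * -2 = -11 - -7/5 = -48/5.

-48/5


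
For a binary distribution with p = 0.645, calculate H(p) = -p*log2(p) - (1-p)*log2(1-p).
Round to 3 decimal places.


H = -0.645*log2(0.645) - 0.355*log2(0.355) = 0.938.

0.938


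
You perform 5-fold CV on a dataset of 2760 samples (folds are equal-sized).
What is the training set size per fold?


Each validation fold has 2760/5 = 552 samples. Training set = 2760 - 552 = 2208.

2208


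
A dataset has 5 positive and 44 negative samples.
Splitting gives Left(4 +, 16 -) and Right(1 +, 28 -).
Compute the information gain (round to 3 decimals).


H(parent) = 0.4754. H(left) = 0.7219, H(right) = 0.2164. Weighted = (20/49)*0.7219 + (29/49)*0.2164 = 0.4227. IG = 0.4754 - 0.4227 = 0.0527, which rounds to 0.053.

0.053


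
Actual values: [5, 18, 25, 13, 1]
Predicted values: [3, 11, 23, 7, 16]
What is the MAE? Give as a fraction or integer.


MAE = (1/5) * (|5-3|=2 + |18-11|=7 + |25-23|=2 + |13-7|=6 + |1-16|=15). Sum = 32. MAE = 32/5.

32/5


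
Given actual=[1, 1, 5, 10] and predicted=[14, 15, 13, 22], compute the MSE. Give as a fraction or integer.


MSE = (1/4) * ((1-14)^2=169 + (1-15)^2=196 + (5-13)^2=64 + (10-22)^2=144). Sum = 573. MSE = 573/4.

573/4


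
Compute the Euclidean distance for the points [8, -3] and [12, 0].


d = sqrt(sum of squared differences). (8-12)^2=16, (-3-0)^2=9. Sum = 25.

5


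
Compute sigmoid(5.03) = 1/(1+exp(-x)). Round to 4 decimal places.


sigma(5.03) = 1/(1+e^(-5.03)) = 1/(1+0.006539) = 1/1.006539 = 0.9935.

0.9935


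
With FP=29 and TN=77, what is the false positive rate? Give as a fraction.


FPR = FP / (FP + TN) = 29 / 106 = 29/106.

29/106


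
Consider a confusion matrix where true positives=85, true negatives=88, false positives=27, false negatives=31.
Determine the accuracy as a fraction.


Accuracy = (TP + TN) / (TP + TN + FP + FN) = (85 + 88) / 231 = 173/231.

173/231


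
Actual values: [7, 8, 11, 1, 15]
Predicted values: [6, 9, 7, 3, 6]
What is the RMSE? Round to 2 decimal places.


MSE = 20.6000. RMSE = sqrt(20.6000) = 4.54.

4.54


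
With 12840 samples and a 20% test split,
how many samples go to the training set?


Test set = 12840 * 20% = 2568. Training set = 12840 - 2568 = 10272.

10272


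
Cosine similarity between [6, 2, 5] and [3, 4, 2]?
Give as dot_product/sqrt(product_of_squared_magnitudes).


dot = 36. |a|^2 = 65, |b|^2 = 29. cos = 36/sqrt(1885).

36/sqrt(1885)


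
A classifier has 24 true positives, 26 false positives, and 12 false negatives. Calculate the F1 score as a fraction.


Precision = 24/50 = 12/25. Recall = 24/36 = 2/3. F1 = 2*P*R/(P+R) = 24/43.

24/43


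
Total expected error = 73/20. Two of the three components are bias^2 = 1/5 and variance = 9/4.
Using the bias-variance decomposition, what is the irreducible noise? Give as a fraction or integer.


Total error = bias^2 + variance + irreducible noise. So irreducible noise = 73/20 - 1/5 - 9/4 = 6/5.

6/5


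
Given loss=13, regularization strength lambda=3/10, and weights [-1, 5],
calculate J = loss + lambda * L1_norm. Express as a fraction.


L1 norm = sum(|w|) = 6. J = 13 + 3/10 * 6 = 74/5.

74/5


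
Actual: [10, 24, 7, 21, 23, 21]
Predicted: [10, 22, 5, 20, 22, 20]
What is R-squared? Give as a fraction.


Mean(y) = 53/3. SS_res = 11. SS_tot = 790/3. R^2 = 1 - 11/(790/3) = 757/790.

757/790


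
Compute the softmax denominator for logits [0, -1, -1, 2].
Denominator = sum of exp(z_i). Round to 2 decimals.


Denom = e^0=1.0000 + e^-1=0.3679 + e^-1=0.3679 + e^2=7.3891. Sum = 9.1249, which rounds to 9.12.

9.12


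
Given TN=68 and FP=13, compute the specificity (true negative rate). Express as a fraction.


Specificity = TN / (TN + FP) = 68 / 81 = 68/81.

68/81


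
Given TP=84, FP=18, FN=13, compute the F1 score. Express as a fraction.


Precision = 84/102 = 14/17. Recall = 84/97 = 84/97. F1 = 2*P*R/(P+R) = 168/199.

168/199


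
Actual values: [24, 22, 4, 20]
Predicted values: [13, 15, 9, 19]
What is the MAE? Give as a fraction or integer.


MAE = (1/4) * (|24-13|=11 + |22-15|=7 + |4-9|=5 + |20-19|=1). Sum = 24. MAE = 6.

6


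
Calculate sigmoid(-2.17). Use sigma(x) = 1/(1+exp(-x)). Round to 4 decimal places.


sigma(-2.17) = 1/(1+e^(2.17)) = 1/(1+8.758284) = 1/9.758284 = 0.1025.

0.1025


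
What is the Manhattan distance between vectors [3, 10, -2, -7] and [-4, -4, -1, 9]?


d = sum of absolute differences: |3--4|=7 + |10--4|=14 + |-2--1|=1 + |-7-9|=16 = 38.

38


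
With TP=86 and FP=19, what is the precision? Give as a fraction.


Precision = TP / (TP + FP) = 86 / 105 = 86/105.

86/105


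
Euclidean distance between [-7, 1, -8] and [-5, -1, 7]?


d = sqrt(sum of squared differences). (-7--5)^2=4, (1--1)^2=4, (-8-7)^2=225. Sum = 233.

sqrt(233)


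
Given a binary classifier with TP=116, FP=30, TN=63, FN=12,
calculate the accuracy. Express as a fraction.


Accuracy = (TP + TN) / (TP + TN + FP + FN) = (116 + 63) / 221 = 179/221.

179/221


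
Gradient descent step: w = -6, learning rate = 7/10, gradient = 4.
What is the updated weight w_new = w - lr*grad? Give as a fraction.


w_new = -6 - 7/10 * 4 = -6 - 14/5 = -44/5.

-44/5


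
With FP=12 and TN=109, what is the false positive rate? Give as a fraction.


FPR = FP / (FP + TN) = 12 / 121 = 12/121.

12/121


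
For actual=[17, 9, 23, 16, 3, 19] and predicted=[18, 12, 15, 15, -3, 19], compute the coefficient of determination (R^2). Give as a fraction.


Mean(y) = 29/2. SS_res = 111. SS_tot = 527/2. R^2 = 1 - 111/(527/2) = 305/527.

305/527


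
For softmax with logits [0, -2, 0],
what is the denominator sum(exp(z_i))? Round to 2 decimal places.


Denom = e^0=1.0000 + e^-2=0.1353 + e^0=1.0000. Sum = 2.1353, which rounds to 2.14.

2.14


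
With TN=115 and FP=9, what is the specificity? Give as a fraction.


Specificity = TN / (TN + FP) = 115 / 124 = 115/124.

115/124


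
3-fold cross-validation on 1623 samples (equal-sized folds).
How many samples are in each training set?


Each validation fold has 1623/3 = 541 samples. Training set = 1623 - 541 = 1082.

1082


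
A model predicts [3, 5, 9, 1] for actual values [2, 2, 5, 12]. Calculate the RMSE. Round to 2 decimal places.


MSE = 36.7500. RMSE = sqrt(36.7500) = 6.06.

6.06


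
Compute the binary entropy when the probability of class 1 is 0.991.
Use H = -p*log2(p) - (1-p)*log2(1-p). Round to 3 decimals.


H = -0.991*log2(0.991) - 0.009*log2(0.009) = 0.074.

0.074


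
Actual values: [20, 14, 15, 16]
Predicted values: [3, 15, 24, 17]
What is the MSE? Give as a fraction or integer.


MSE = (1/4) * ((20-3)^2=289 + (14-15)^2=1 + (15-24)^2=81 + (16-17)^2=1). Sum = 372. MSE = 93.

93


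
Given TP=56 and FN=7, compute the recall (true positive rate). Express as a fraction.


Recall = TP / (TP + FN) = 56 / 63 = 8/9.

8/9


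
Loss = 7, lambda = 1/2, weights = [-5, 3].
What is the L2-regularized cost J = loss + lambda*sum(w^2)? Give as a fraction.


L2 sq norm = sum(w^2) = 34. J = 7 + 1/2 * 34 = 24.

24


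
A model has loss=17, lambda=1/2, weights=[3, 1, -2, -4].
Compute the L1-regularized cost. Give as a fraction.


L1 norm = sum(|w|) = 10. J = 17 + 1/2 * 10 = 22.

22


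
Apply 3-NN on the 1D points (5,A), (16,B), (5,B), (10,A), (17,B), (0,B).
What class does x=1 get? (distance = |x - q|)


Distances: |5-1|=4, |16-1|=15, |5-1|=4, |10-1|=9, |17-1|=16, |0-1|=1. 3 nearest: (0,B), (5,A), (5,B). Counts: {'B': 2, 'A': 1}. Majority class: B.

B


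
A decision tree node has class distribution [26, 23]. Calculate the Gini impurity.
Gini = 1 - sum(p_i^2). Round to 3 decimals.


Total = 49. Proportions: 26/49, 23/49. sum(p_i^2) = 0.5019. Gini = 1 - 0.5019 = 0.4981, which rounds to 0.498.

0.498


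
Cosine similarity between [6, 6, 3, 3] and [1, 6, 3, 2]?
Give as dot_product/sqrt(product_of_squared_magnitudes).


dot = 57. |a|^2 = 90, |b|^2 = 50. cos = 57/sqrt(4500).

57/sqrt(4500)


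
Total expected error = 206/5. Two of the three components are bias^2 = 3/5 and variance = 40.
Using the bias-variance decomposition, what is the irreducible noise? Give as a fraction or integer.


Total error = bias^2 + variance + irreducible noise. So irreducible noise = 206/5 - 3/5 - 40 = 3/5.

3/5


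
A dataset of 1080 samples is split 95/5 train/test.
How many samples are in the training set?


Test set = 1080 * 5% = 54. Training set = 1080 - 54 = 1026.

1026


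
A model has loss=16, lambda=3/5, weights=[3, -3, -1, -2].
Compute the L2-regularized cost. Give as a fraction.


L2 sq norm = sum(w^2) = 23. J = 16 + 3/5 * 23 = 149/5.

149/5


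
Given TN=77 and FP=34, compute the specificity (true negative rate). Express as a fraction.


Specificity = TN / (TN + FP) = 77 / 111 = 77/111.

77/111


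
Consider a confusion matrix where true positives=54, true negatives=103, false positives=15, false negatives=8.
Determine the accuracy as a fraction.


Accuracy = (TP + TN) / (TP + TN + FP + FN) = (54 + 103) / 180 = 157/180.

157/180


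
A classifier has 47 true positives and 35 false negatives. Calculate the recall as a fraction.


Recall = TP / (TP + FN) = 47 / 82 = 47/82.

47/82


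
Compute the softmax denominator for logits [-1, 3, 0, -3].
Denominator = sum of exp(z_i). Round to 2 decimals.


Denom = e^-1=0.3679 + e^3=20.0855 + e^0=1.0000 + e^-3=0.0498. Sum = 21.5032, which rounds to 21.50.

21.50


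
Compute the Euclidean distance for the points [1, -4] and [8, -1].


d = sqrt(sum of squared differences). (1-8)^2=49, (-4--1)^2=9. Sum = 58.

sqrt(58)


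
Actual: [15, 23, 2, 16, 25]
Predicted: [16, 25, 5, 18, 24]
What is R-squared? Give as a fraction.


Mean(y) = 81/5. SS_res = 19. SS_tot = 1634/5. R^2 = 1 - 19/(1634/5) = 81/86.

81/86


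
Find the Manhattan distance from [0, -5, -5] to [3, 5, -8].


d = sum of absolute differences: |0-3|=3 + |-5-5|=10 + |-5--8|=3 = 16.

16


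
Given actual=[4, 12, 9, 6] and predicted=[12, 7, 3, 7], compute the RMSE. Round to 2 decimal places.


MSE = 31.5000. RMSE = sqrt(31.5000) = 5.61.

5.61


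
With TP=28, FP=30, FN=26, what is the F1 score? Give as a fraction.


Precision = 28/58 = 14/29. Recall = 28/54 = 14/27. F1 = 2*P*R/(P+R) = 1/2.

1/2


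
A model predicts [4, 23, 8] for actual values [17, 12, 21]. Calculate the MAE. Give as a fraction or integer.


MAE = (1/3) * (|17-4|=13 + |12-23|=11 + |21-8|=13). Sum = 37. MAE = 37/3.

37/3


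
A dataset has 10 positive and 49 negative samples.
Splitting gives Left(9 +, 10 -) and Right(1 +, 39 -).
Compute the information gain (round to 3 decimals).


H(parent) = 0.6565. H(left) = 0.9980, H(right) = 0.1687. Weighted = (19/59)*0.9980 + (40/59)*0.1687 = 0.4358. IG = 0.6565 - 0.4358 = 0.2207, which rounds to 0.221.

0.221


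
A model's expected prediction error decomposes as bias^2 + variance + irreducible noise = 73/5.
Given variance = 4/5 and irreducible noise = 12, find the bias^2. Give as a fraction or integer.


Total error = bias^2 + variance + irreducible noise. So bias^2 = 73/5 - 4/5 - 12 = 9/5.

9/5


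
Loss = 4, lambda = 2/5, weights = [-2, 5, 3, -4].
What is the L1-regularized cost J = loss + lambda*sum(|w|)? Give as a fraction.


L1 norm = sum(|w|) = 14. J = 4 + 2/5 * 14 = 48/5.

48/5


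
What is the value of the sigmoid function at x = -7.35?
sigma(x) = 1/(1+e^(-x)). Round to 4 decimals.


sigma(-7.35) = 1/(1+e^(7.35)) = 1/(1+1556.196528) = 1/1557.196528 = 0.0006.

0.0006


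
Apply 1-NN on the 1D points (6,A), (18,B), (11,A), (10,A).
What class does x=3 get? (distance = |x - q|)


Distances: |6-3|=3, |18-3|=15, |11-3|=8, |10-3|=7. 1 nearest: (6,A). Counts: {'A': 1}. Majority class: A.

A


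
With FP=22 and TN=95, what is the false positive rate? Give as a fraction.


FPR = FP / (FP + TN) = 22 / 117 = 22/117.

22/117


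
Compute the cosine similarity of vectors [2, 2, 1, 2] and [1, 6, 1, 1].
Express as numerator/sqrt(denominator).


dot = 17. |a|^2 = 13, |b|^2 = 39. cos = 17/sqrt(507).

17/sqrt(507)


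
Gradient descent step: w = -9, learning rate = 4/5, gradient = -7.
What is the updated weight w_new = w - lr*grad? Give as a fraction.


w_new = -9 - 4/5 * -7 = -9 - -28/5 = -17/5.

-17/5


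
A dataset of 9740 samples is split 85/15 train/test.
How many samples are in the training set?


Test set = 9740 * 15% = 1461. Training set = 9740 - 1461 = 8279.

8279


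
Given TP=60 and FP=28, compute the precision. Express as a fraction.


Precision = TP / (TP + FP) = 60 / 88 = 15/22.

15/22


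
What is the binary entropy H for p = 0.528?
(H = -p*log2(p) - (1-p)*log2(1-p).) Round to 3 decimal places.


H = -0.528*log2(0.528) - 0.472*log2(0.472) = 0.998.

0.998


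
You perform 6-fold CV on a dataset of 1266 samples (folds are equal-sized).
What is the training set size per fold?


Each validation fold has 1266/6 = 211 samples. Training set = 1266 - 211 = 1055.

1055


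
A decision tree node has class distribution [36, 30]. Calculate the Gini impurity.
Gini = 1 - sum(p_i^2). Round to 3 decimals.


Total = 66. Proportions: 36/66, 30/66. sum(p_i^2) = 0.5041. Gini = 1 - 0.5041 = 0.4959, which rounds to 0.496.

0.496


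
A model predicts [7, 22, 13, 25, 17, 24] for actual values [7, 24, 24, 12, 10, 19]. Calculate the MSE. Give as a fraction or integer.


MSE = (1/6) * ((7-7)^2=0 + (24-22)^2=4 + (24-13)^2=121 + (12-25)^2=169 + (10-17)^2=49 + (19-24)^2=25). Sum = 368. MSE = 184/3.

184/3


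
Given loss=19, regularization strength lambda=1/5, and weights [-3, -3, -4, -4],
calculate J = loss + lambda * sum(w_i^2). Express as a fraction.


L2 sq norm = sum(w^2) = 50. J = 19 + 1/5 * 50 = 29.

29


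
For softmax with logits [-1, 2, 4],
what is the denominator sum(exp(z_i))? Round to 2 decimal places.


Denom = e^-1=0.3679 + e^2=7.3891 + e^4=54.5982. Sum = 62.3552, which rounds to 62.36.

62.36


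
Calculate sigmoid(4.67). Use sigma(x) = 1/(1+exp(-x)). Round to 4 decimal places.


sigma(4.67) = 1/(1+e^(-4.67)) = 1/(1+0.009372) = 1/1.009372 = 0.9907.

0.9907


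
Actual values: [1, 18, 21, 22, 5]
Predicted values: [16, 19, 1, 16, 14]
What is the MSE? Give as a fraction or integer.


MSE = (1/5) * ((1-16)^2=225 + (18-19)^2=1 + (21-1)^2=400 + (22-16)^2=36 + (5-14)^2=81). Sum = 743. MSE = 743/5.

743/5


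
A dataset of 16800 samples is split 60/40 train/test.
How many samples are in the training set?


Test set = 16800 * 40% = 6720. Training set = 16800 - 6720 = 10080.

10080


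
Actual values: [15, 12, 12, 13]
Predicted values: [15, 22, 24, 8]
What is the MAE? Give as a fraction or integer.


MAE = (1/4) * (|15-15|=0 + |12-22|=10 + |12-24|=12 + |13-8|=5). Sum = 27. MAE = 27/4.

27/4


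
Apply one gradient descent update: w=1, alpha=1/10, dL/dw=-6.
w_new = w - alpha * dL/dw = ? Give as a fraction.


w_new = 1 - 1/10 * -6 = 1 - -3/5 = 8/5.

8/5


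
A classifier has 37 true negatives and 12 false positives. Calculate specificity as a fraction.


Specificity = TN / (TN + FP) = 37 / 49 = 37/49.

37/49


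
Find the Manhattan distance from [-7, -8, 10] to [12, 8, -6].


d = sum of absolute differences: |-7-12|=19 + |-8-8|=16 + |10--6|=16 = 51.

51


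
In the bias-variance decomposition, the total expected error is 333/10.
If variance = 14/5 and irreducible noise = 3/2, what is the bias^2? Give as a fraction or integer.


Total error = bias^2 + variance + irreducible noise. So bias^2 = 333/10 - 14/5 - 3/2 = 29.

29


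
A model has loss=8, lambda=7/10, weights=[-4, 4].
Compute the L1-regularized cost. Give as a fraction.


L1 norm = sum(|w|) = 8. J = 8 + 7/10 * 8 = 68/5.

68/5


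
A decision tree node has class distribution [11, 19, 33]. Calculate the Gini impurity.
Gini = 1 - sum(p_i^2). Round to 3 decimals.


Total = 63. Proportions: 11/63, 19/63, 33/63. sum(p_i^2) = 0.3958. Gini = 1 - 0.3958 = 0.6042, which rounds to 0.604.

0.604


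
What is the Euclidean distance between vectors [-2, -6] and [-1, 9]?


d = sqrt(sum of squared differences). (-2--1)^2=1, (-6-9)^2=225. Sum = 226.

sqrt(226)


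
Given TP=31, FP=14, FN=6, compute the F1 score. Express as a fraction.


Precision = 31/45 = 31/45. Recall = 31/37 = 31/37. F1 = 2*P*R/(P+R) = 31/41.

31/41


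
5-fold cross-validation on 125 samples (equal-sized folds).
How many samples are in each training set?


Each validation fold has 125/5 = 25 samples. Training set = 125 - 25 = 100.

100


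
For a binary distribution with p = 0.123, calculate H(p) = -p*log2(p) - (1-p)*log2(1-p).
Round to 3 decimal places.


H = -0.123*log2(0.123) - 0.877*log2(0.877) = 0.538.

0.538


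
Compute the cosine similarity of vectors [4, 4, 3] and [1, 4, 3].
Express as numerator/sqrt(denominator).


dot = 29. |a|^2 = 41, |b|^2 = 26. cos = 29/sqrt(1066).

29/sqrt(1066)


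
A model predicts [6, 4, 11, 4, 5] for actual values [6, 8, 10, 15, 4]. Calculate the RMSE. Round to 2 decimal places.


MSE = 27.8000. RMSE = sqrt(27.8000) = 5.27.

5.27


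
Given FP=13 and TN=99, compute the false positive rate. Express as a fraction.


FPR = FP / (FP + TN) = 13 / 112 = 13/112.

13/112


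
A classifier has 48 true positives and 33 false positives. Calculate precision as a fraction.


Precision = TP / (TP + FP) = 48 / 81 = 16/27.

16/27


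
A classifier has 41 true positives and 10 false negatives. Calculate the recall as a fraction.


Recall = TP / (TP + FN) = 41 / 51 = 41/51.

41/51


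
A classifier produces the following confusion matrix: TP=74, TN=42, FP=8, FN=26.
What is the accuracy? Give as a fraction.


Accuracy = (TP + TN) / (TP + TN + FP + FN) = (74 + 42) / 150 = 58/75.

58/75


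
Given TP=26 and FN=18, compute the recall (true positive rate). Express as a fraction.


Recall = TP / (TP + FN) = 26 / 44 = 13/22.

13/22


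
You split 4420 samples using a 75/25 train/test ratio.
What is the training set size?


Test set = 4420 * 25% = 1105. Training set = 4420 - 1105 = 3315.

3315


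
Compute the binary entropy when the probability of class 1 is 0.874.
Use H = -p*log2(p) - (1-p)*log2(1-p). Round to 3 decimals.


H = -0.874*log2(0.874) - 0.126*log2(0.126) = 0.546.

0.546


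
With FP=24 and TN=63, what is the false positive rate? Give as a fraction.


FPR = FP / (FP + TN) = 24 / 87 = 8/29.

8/29


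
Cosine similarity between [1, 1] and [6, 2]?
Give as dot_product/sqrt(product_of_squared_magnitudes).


dot = 8. |a|^2 = 2, |b|^2 = 40. cos = 8/sqrt(80).

8/sqrt(80)


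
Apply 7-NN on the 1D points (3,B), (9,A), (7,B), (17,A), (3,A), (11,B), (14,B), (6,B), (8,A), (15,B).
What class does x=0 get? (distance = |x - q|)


Distances: |3-0|=3, |9-0|=9, |7-0|=7, |17-0|=17, |3-0|=3, |11-0|=11, |14-0|=14, |6-0|=6, |8-0|=8, |15-0|=15. 7 nearest: (3,A), (3,B), (6,B), (7,B), (8,A), (9,A), (11,B). Counts: {'A': 3, 'B': 4}. Majority class: B.

B


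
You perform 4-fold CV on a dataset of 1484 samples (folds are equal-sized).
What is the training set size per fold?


Each validation fold has 1484/4 = 371 samples. Training set = 1484 - 371 = 1113.

1113


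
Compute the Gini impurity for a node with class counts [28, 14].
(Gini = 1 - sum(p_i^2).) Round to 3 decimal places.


Total = 42. Proportions: 28/42, 14/42. sum(p_i^2) = 0.5556. Gini = 1 - 0.5556 = 0.4444, which rounds to 0.444.

0.444


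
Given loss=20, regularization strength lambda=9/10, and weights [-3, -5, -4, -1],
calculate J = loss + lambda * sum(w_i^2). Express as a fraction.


L2 sq norm = sum(w^2) = 51. J = 20 + 9/10 * 51 = 659/10.

659/10


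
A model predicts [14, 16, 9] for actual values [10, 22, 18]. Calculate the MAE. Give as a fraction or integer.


MAE = (1/3) * (|10-14|=4 + |22-16|=6 + |18-9|=9). Sum = 19. MAE = 19/3.

19/3


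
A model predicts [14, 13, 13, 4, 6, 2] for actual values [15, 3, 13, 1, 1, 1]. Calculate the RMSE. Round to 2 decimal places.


MSE = 22.6667. RMSE = sqrt(22.6667) = 4.76.

4.76


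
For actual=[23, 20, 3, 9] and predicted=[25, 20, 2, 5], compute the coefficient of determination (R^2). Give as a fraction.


Mean(y) = 55/4. SS_res = 21. SS_tot = 1051/4. R^2 = 1 - 21/(1051/4) = 967/1051.

967/1051


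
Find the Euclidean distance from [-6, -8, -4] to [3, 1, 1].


d = sqrt(sum of squared differences). (-6-3)^2=81, (-8-1)^2=81, (-4-1)^2=25. Sum = 187.

sqrt(187)


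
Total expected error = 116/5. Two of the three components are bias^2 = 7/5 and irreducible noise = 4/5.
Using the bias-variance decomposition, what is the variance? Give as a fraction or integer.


Total error = bias^2 + variance + irreducible noise. So variance = 116/5 - 7/5 - 4/5 = 21.

21


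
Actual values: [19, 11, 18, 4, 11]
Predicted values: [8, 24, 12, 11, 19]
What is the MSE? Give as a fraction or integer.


MSE = (1/5) * ((19-8)^2=121 + (11-24)^2=169 + (18-12)^2=36 + (4-11)^2=49 + (11-19)^2=64). Sum = 439. MSE = 439/5.

439/5


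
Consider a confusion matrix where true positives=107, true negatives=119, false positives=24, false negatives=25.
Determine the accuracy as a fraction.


Accuracy = (TP + TN) / (TP + TN + FP + FN) = (107 + 119) / 275 = 226/275.

226/275


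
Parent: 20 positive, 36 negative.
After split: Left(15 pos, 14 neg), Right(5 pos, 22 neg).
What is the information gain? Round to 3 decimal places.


H(parent) = 0.9403. H(left) = 0.9991, H(right) = 0.6913. Weighted = (29/56)*0.9991 + (27/56)*0.6913 = 0.8507. IG = 0.9403 - 0.8507 = 0.0896, which rounds to 0.090.

0.090


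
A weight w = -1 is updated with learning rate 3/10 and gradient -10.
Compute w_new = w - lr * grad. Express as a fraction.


w_new = -1 - 3/10 * -10 = -1 - -3 = 2.

2


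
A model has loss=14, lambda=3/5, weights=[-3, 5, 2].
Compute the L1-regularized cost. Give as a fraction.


L1 norm = sum(|w|) = 10. J = 14 + 3/5 * 10 = 20.

20


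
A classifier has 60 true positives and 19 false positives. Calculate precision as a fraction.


Precision = TP / (TP + FP) = 60 / 79 = 60/79.

60/79


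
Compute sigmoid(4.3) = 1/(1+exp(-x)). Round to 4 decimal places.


sigma(4.3) = 1/(1+e^(-4.3)) = 1/(1+0.013569) = 1/1.013569 = 0.9866.

0.9866


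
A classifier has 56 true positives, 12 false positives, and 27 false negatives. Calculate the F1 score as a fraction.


Precision = 56/68 = 14/17. Recall = 56/83 = 56/83. F1 = 2*P*R/(P+R) = 112/151.

112/151


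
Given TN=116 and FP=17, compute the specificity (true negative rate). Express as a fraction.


Specificity = TN / (TN + FP) = 116 / 133 = 116/133.

116/133


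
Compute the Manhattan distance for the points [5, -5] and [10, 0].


d = sum of absolute differences: |5-10|=5 + |-5-0|=5 = 10.

10


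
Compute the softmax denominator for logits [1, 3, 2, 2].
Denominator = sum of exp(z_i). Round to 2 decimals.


Denom = e^1=2.7183 + e^3=20.0855 + e^2=7.3891 + e^2=7.3891. Sum = 37.5820, which rounds to 37.58.

37.58


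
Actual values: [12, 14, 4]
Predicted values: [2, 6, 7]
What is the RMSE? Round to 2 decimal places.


MSE = 57.6667. RMSE = sqrt(57.6667) = 7.59.

7.59


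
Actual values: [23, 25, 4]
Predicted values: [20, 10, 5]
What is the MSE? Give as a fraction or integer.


MSE = (1/3) * ((23-20)^2=9 + (25-10)^2=225 + (4-5)^2=1). Sum = 235. MSE = 235/3.

235/3


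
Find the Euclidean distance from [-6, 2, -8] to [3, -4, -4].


d = sqrt(sum of squared differences). (-6-3)^2=81, (2--4)^2=36, (-8--4)^2=16. Sum = 133.

sqrt(133)


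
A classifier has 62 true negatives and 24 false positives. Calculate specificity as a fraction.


Specificity = TN / (TN + FP) = 62 / 86 = 31/43.

31/43


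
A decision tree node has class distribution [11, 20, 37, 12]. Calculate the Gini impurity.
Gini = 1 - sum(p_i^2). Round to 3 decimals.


Total = 80. Proportions: 11/80, 20/80, 37/80, 12/80. sum(p_i^2) = 0.3178. Gini = 1 - 0.3178 = 0.6822, which rounds to 0.682.

0.682


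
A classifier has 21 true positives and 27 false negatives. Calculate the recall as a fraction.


Recall = TP / (TP + FN) = 21 / 48 = 7/16.

7/16


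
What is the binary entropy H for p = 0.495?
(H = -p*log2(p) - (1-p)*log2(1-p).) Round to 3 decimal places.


H = -0.495*log2(0.495) - 0.505*log2(0.505) = 1.000.

1.000


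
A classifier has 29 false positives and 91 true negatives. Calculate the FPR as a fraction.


FPR = FP / (FP + TN) = 29 / 120 = 29/120.

29/120


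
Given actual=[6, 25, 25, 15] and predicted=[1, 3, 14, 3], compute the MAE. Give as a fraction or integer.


MAE = (1/4) * (|6-1|=5 + |25-3|=22 + |25-14|=11 + |15-3|=12). Sum = 50. MAE = 25/2.

25/2


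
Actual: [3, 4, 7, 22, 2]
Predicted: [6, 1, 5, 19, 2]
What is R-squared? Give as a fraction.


Mean(y) = 38/5. SS_res = 31. SS_tot = 1366/5. R^2 = 1 - 31/(1366/5) = 1211/1366.

1211/1366


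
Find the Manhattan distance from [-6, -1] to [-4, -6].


d = sum of absolute differences: |-6--4|=2 + |-1--6|=5 = 7.

7


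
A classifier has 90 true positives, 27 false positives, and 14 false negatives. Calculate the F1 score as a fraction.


Precision = 90/117 = 10/13. Recall = 90/104 = 45/52. F1 = 2*P*R/(P+R) = 180/221.

180/221


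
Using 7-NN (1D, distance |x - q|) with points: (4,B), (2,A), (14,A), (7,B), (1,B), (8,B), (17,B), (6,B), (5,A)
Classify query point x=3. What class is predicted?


Distances: |4-3|=1, |2-3|=1, |14-3|=11, |7-3|=4, |1-3|=2, |8-3|=5, |17-3|=14, |6-3|=3, |5-3|=2. 7 nearest: (2,A), (4,B), (5,A), (1,B), (6,B), (7,B), (8,B). Counts: {'A': 2, 'B': 5}. Majority class: B.

B


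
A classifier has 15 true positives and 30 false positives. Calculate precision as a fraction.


Precision = TP / (TP + FP) = 15 / 45 = 1/3.

1/3


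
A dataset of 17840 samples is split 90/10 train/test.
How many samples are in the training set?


Test set = 17840 * 10% = 1784. Training set = 17840 - 1784 = 16056.

16056


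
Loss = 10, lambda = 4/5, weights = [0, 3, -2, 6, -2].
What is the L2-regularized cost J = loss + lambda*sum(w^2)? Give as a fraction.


L2 sq norm = sum(w^2) = 53. J = 10 + 4/5 * 53 = 262/5.

262/5


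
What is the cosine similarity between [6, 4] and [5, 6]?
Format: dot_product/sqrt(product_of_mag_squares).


dot = 54. |a|^2 = 52, |b|^2 = 61. cos = 54/sqrt(3172).

54/sqrt(3172)


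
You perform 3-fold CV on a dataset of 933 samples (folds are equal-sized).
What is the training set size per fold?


Each validation fold has 933/3 = 311 samples. Training set = 933 - 311 = 622.

622


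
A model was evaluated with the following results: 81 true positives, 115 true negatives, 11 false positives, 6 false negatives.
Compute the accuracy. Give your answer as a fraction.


Accuracy = (TP + TN) / (TP + TN + FP + FN) = (81 + 115) / 213 = 196/213.

196/213


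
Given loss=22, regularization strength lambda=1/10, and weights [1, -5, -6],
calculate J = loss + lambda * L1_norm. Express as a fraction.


L1 norm = sum(|w|) = 12. J = 22 + 1/10 * 12 = 116/5.

116/5


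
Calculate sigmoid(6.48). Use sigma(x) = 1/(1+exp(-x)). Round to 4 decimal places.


sigma(6.48) = 1/(1+e^(-6.48)) = 1/(1+0.001534) = 1/1.001534 = 0.9985.

0.9985


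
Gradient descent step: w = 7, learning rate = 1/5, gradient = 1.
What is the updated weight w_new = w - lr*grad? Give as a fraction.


w_new = 7 - 1/5 * 1 = 7 - 1/5 = 34/5.

34/5


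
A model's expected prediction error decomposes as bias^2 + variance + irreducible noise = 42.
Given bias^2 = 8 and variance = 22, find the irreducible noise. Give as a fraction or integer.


Total error = bias^2 + variance + irreducible noise. So irreducible noise = 42 - 8 - 22 = 12.

12


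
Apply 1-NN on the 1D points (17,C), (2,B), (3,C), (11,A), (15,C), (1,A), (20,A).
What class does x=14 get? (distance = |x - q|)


Distances: |17-14|=3, |2-14|=12, |3-14|=11, |11-14|=3, |15-14|=1, |1-14|=13, |20-14|=6. 1 nearest: (15,C). Counts: {'C': 1}. Majority class: C.

C


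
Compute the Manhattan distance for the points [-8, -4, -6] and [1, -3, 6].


d = sum of absolute differences: |-8-1|=9 + |-4--3|=1 + |-6-6|=12 = 22.

22


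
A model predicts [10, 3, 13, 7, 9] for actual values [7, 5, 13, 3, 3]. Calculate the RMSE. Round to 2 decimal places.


MSE = 13.0000. RMSE = sqrt(13.0000) = 3.61.

3.61


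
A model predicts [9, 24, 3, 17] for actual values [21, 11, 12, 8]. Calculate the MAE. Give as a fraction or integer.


MAE = (1/4) * (|21-9|=12 + |11-24|=13 + |12-3|=9 + |8-17|=9). Sum = 43. MAE = 43/4.

43/4


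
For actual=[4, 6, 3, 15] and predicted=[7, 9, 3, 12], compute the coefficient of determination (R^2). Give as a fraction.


Mean(y) = 7. SS_res = 27. SS_tot = 90. R^2 = 1 - 27/(90) = 7/10.

7/10


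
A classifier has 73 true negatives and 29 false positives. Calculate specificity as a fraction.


Specificity = TN / (TN + FP) = 73 / 102 = 73/102.

73/102


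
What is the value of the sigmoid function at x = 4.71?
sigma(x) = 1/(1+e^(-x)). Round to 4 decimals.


sigma(4.71) = 1/(1+e^(-4.71)) = 1/(1+0.009005) = 1/1.009005 = 0.9911.

0.9911


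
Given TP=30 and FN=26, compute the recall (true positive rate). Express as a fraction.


Recall = TP / (TP + FN) = 30 / 56 = 15/28.

15/28


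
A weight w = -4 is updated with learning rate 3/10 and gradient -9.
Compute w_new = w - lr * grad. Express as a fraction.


w_new = -4 - 3/10 * -9 = -4 - -27/10 = -13/10.

-13/10


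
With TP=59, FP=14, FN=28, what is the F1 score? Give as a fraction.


Precision = 59/73 = 59/73. Recall = 59/87 = 59/87. F1 = 2*P*R/(P+R) = 59/80.

59/80


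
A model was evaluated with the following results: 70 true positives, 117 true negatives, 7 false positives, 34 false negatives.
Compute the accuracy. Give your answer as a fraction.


Accuracy = (TP + TN) / (TP + TN + FP + FN) = (70 + 117) / 228 = 187/228.

187/228


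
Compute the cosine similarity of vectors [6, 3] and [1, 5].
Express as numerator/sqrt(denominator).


dot = 21. |a|^2 = 45, |b|^2 = 26. cos = 21/sqrt(1170).

21/sqrt(1170)


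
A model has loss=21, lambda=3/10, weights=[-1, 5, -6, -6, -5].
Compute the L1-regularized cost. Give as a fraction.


L1 norm = sum(|w|) = 23. J = 21 + 3/10 * 23 = 279/10.

279/10


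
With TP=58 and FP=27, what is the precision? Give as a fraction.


Precision = TP / (TP + FP) = 58 / 85 = 58/85.

58/85


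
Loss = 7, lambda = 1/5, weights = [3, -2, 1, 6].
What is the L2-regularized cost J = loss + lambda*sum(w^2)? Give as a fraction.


L2 sq norm = sum(w^2) = 50. J = 7 + 1/5 * 50 = 17.

17


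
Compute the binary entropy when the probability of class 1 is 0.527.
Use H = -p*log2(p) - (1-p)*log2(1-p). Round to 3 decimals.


H = -0.527*log2(0.527) - 0.473*log2(0.473) = 0.998.

0.998


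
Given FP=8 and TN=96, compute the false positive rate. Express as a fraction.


FPR = FP / (FP + TN) = 8 / 104 = 1/13.

1/13


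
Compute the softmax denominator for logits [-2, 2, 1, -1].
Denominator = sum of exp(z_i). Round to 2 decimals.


Denom = e^-2=0.1353 + e^2=7.3891 + e^1=2.7183 + e^-1=0.3679. Sum = 10.6106, which rounds to 10.61.

10.61


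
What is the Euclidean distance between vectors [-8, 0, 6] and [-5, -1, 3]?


d = sqrt(sum of squared differences). (-8--5)^2=9, (0--1)^2=1, (6-3)^2=9. Sum = 19.

sqrt(19)


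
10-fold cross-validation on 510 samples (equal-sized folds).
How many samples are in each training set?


Each validation fold has 510/10 = 51 samples. Training set = 510 - 51 = 459.

459


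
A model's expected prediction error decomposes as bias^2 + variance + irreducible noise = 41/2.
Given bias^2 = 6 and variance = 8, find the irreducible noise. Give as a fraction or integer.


Total error = bias^2 + variance + irreducible noise. So irreducible noise = 41/2 - 6 - 8 = 13/2.

13/2


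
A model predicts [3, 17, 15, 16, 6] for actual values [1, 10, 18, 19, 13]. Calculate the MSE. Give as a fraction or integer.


MSE = (1/5) * ((1-3)^2=4 + (10-17)^2=49 + (18-15)^2=9 + (19-16)^2=9 + (13-6)^2=49). Sum = 120. MSE = 24.

24


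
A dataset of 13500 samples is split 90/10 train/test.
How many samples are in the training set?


Test set = 13500 * 10% = 1350. Training set = 13500 - 1350 = 12150.

12150


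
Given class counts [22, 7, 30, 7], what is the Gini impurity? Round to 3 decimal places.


Total = 66. Proportions: 22/66, 7/66, 30/66, 7/66. sum(p_i^2) = 0.3402. Gini = 1 - 0.3402 = 0.6598, which rounds to 0.660.

0.660


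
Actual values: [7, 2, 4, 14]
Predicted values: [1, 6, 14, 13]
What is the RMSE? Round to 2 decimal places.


MSE = 38.2500. RMSE = sqrt(38.2500) = 6.18.

6.18


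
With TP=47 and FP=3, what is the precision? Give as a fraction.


Precision = TP / (TP + FP) = 47 / 50 = 47/50.

47/50


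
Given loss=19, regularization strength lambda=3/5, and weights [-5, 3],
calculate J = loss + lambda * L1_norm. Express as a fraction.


L1 norm = sum(|w|) = 8. J = 19 + 3/5 * 8 = 119/5.

119/5


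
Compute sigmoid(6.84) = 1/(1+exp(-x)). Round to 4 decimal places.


sigma(6.84) = 1/(1+e^(-6.84)) = 1/(1+0.001070) = 1/1.001070 = 0.9989.

0.9989


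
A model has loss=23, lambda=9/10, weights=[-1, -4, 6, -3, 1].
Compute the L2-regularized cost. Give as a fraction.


L2 sq norm = sum(w^2) = 63. J = 23 + 9/10 * 63 = 797/10.

797/10


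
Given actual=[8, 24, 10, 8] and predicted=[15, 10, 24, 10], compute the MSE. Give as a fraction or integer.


MSE = (1/4) * ((8-15)^2=49 + (24-10)^2=196 + (10-24)^2=196 + (8-10)^2=4). Sum = 445. MSE = 445/4.

445/4


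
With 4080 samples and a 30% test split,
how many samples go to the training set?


Test set = 4080 * 30% = 1224. Training set = 4080 - 1224 = 2856.

2856


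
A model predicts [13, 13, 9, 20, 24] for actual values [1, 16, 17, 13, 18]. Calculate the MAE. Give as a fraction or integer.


MAE = (1/5) * (|1-13|=12 + |16-13|=3 + |17-9|=8 + |13-20|=7 + |18-24|=6). Sum = 36. MAE = 36/5.

36/5


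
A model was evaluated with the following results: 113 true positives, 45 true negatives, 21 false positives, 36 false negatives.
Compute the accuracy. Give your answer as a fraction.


Accuracy = (TP + TN) / (TP + TN + FP + FN) = (113 + 45) / 215 = 158/215.

158/215


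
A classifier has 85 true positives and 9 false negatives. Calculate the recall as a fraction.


Recall = TP / (TP + FN) = 85 / 94 = 85/94.

85/94


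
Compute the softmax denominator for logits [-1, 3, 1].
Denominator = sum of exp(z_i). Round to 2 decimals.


Denom = e^-1=0.3679 + e^3=20.0855 + e^1=2.7183. Sum = 23.1717, which rounds to 23.17.

23.17


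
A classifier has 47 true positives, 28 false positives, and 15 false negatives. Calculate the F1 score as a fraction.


Precision = 47/75 = 47/75. Recall = 47/62 = 47/62. F1 = 2*P*R/(P+R) = 94/137.

94/137


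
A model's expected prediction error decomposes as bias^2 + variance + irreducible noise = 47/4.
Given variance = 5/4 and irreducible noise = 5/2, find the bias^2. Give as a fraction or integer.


Total error = bias^2 + variance + irreducible noise. So bias^2 = 47/4 - 5/4 - 5/2 = 8.

8


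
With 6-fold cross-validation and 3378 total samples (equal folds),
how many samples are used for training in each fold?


Each validation fold has 3378/6 = 563 samples. Training set = 3378 - 563 = 2815.

2815


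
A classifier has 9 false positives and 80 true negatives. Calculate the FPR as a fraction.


FPR = FP / (FP + TN) = 9 / 89 = 9/89.

9/89


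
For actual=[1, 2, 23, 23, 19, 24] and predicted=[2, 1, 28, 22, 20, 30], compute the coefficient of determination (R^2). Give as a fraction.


Mean(y) = 46/3. SS_res = 65. SS_tot = 1768/3. R^2 = 1 - 65/(1768/3) = 121/136.

121/136


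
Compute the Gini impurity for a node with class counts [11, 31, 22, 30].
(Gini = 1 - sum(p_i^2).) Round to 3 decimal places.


Total = 94. Proportions: 11/94, 31/94, 22/94, 30/94. sum(p_i^2) = 0.2791. Gini = 1 - 0.2791 = 0.7209, which rounds to 0.721.

0.721


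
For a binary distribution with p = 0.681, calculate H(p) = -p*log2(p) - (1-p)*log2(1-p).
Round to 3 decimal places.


H = -0.681*log2(0.681) - 0.319*log2(0.319) = 0.903.

0.903


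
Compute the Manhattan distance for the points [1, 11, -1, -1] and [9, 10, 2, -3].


d = sum of absolute differences: |1-9|=8 + |11-10|=1 + |-1-2|=3 + |-1--3|=2 = 14.

14


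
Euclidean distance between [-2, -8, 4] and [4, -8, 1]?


d = sqrt(sum of squared differences). (-2-4)^2=36, (-8--8)^2=0, (4-1)^2=9. Sum = 45.

sqrt(45)


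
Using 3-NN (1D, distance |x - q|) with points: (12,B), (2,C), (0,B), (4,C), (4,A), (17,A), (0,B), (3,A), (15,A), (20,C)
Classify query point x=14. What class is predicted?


Distances: |12-14|=2, |2-14|=12, |0-14|=14, |4-14|=10, |4-14|=10, |17-14|=3, |0-14|=14, |3-14|=11, |15-14|=1, |20-14|=6. 3 nearest: (15,A), (12,B), (17,A). Counts: {'A': 2, 'B': 1}. Majority class: A.

A


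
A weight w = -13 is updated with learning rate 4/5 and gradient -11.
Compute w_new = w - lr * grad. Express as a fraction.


w_new = -13 - 4/5 * -11 = -13 - -44/5 = -21/5.

-21/5


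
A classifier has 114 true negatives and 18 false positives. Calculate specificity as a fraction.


Specificity = TN / (TN + FP) = 114 / 132 = 19/22.

19/22
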